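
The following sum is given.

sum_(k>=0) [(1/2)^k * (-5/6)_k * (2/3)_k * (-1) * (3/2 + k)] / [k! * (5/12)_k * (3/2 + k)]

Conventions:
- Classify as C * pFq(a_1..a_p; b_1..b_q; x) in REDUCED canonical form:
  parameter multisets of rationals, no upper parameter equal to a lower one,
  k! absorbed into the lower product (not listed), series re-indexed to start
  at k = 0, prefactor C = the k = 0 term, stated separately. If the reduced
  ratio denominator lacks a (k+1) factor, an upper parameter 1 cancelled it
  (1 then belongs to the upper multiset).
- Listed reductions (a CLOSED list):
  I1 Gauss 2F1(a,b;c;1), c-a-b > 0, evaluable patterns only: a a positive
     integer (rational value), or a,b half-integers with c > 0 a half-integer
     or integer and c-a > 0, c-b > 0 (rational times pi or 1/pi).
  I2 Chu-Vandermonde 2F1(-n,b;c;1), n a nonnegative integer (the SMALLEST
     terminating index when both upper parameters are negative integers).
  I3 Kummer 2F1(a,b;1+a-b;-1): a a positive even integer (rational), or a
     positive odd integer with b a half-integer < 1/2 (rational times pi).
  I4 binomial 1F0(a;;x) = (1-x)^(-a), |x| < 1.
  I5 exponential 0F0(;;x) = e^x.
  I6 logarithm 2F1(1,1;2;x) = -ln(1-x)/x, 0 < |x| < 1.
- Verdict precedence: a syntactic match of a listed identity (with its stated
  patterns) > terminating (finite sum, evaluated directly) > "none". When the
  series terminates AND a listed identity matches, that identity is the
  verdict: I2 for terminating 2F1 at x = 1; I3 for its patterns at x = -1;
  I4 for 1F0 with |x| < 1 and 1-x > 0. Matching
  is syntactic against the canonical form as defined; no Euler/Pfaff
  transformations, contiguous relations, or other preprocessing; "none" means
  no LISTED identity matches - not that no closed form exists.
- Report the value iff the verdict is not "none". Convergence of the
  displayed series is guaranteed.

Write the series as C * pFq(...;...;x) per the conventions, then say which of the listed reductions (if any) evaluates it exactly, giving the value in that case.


At argument 1/2: a 2F1 with upper {-5/6, 2/3}, lower {5/12}, scaled by C = -1. Verdict: none. Every listed pattern misses the 2F1 form at 1/2, upper {-5/6, 2/3}.

Key step: with t_0 = -1, k + 3/2 divides numerator and denominator alike; C = -1 after cancelling.
Step ratio: r(k) = (1/2) * (k-5/6) (k+2/3) / [(k+5/12) (k+1)] - poly over poly, x = (1/2) from leading terms; C = -1 at k = 0.


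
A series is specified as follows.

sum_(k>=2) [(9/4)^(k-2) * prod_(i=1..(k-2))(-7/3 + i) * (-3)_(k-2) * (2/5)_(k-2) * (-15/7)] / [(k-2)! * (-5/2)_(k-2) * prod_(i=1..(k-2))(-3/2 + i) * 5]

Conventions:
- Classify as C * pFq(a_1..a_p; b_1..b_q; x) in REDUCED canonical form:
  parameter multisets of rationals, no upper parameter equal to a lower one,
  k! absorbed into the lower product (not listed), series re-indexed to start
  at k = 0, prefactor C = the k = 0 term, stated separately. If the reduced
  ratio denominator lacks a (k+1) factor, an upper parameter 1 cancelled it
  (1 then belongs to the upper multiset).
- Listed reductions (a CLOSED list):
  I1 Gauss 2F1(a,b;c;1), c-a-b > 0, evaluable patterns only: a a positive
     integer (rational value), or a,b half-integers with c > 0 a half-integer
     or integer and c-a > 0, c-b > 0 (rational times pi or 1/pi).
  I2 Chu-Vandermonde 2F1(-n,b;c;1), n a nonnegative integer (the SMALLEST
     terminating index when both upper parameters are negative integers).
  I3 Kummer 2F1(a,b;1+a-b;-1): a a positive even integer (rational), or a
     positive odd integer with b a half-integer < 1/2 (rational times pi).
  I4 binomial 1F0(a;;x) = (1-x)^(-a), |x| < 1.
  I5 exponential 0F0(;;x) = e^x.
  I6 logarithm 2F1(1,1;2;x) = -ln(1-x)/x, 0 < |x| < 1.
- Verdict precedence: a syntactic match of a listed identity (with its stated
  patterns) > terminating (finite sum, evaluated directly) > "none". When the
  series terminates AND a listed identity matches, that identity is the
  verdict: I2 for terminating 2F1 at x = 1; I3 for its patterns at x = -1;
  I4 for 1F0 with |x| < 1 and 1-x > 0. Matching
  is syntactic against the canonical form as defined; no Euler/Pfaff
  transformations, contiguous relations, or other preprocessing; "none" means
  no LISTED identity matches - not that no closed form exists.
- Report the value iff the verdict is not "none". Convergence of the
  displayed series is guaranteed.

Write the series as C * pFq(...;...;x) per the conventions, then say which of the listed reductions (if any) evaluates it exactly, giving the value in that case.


The series (x = 9/4) is 3F2: upper {-3, -4/3, 2/5}, lower {-5/2, -1/2}, prefactor -3/7. Verdict: terminating - no listed pattern fits, but -3 in the upper list cuts the series at k = 3; direct evaluation. Exact value: 12381/4375.

First insight: t_0 being -3/7, the lower running product (C = -3/7, x = 9/4) is a rising factorial.
Ratio: r(k) = (9/4) * (k-3) (k-4/3) (k+2/5) / [(k-5/2) (k-1/2) (k+1)] - rational; roots negated = parameters, x = (9/4), C = -3/7.


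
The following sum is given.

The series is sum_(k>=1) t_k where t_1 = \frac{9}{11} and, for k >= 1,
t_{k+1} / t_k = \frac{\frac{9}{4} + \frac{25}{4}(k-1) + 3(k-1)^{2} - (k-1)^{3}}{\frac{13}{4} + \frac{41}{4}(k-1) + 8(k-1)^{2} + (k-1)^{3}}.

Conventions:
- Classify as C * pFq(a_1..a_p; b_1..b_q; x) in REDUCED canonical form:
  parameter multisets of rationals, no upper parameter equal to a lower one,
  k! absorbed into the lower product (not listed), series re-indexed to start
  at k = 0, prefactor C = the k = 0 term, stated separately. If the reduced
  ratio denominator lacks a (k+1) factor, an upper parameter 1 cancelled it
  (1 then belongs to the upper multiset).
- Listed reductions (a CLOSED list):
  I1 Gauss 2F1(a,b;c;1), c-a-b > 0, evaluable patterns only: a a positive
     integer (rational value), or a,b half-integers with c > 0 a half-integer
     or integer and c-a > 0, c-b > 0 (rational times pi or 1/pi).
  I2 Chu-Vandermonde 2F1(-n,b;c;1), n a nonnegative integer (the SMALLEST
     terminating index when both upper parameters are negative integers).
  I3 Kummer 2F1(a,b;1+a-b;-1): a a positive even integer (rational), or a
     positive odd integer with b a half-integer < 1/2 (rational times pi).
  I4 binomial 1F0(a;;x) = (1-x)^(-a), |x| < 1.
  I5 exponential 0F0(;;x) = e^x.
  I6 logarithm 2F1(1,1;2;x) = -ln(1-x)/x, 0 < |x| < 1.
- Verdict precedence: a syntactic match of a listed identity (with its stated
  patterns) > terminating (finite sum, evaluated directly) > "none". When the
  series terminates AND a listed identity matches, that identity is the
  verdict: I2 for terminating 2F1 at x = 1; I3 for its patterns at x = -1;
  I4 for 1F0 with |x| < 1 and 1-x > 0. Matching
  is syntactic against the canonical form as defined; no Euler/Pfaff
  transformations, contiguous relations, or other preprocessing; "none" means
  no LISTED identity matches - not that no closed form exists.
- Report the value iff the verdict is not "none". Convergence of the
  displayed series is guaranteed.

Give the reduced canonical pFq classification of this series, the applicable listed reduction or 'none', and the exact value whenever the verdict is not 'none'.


Reduced: x = -1, 2F1, upper = {-\frac{9}{2}, 1}, lower = {\frac{13}{2}}, C = \frac{9}{11}. Verdict: this is Kummer's theorem (I3) (x = -1; c = \frac{13}{2} equals 1+a-b for upper {-\frac{9}{2}, 1}: listed pattern). Sum: \frac{567}{1024} \cdot \pi.

Key observation: x = -1 and roots of the ratio polynomials (C = 9/11, x = -1) are the negated parameters.
Consecutive-term ratio: r(k) = -1 * (k-\frac{9}{2}) (k+1) / [(k+\frac{13}{2}) (k+1)] - poly over poly, x = -1 from leading terms; C = \frac{9}{11} at k = 0.


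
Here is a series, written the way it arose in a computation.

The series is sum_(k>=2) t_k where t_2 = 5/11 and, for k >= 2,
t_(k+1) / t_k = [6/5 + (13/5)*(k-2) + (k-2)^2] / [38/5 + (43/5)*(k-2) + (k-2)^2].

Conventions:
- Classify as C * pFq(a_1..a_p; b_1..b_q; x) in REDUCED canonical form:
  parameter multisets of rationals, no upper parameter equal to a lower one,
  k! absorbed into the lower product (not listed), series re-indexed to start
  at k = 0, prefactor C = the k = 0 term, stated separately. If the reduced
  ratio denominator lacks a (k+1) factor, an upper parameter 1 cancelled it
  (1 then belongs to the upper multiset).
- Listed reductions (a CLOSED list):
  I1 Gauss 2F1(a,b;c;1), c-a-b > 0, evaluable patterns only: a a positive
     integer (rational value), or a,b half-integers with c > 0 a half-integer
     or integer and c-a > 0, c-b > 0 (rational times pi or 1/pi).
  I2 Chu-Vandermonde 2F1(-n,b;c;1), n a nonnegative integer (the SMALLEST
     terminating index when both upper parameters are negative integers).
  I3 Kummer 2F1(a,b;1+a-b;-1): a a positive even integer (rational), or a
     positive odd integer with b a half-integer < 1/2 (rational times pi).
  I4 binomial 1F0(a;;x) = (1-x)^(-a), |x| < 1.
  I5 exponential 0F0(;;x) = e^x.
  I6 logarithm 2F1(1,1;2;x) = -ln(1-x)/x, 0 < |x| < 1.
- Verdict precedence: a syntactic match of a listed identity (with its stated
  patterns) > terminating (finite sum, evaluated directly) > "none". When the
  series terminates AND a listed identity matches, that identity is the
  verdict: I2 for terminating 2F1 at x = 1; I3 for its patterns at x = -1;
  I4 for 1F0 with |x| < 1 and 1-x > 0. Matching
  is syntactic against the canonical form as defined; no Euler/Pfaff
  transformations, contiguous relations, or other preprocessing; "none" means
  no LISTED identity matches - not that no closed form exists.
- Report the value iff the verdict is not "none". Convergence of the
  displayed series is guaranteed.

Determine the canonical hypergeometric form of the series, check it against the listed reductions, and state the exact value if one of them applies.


x = 1 here; the reduced form reads 2F1, upper {3/5, 2}, lower {38/5}, C = 5/11. Verdict: Gauss (I1, integer-parameter pattern) fires (x = 1: the Gamma ratio telescopes since c-a-b = 5 > 0 and a = 2 in Z>0). Its exact value is 14/25.

Key observation: with t_0 = 5/11, roots of the ratio polynomials (C = 5/11) are the negated parameters.
Consecutive-term ratio: r(k) = 1 * (k+3/5) (k+2) / [(k+38/5) (k+1)] - rational in k, leading ratio 1; with t_0 = 5/11, classification follows.


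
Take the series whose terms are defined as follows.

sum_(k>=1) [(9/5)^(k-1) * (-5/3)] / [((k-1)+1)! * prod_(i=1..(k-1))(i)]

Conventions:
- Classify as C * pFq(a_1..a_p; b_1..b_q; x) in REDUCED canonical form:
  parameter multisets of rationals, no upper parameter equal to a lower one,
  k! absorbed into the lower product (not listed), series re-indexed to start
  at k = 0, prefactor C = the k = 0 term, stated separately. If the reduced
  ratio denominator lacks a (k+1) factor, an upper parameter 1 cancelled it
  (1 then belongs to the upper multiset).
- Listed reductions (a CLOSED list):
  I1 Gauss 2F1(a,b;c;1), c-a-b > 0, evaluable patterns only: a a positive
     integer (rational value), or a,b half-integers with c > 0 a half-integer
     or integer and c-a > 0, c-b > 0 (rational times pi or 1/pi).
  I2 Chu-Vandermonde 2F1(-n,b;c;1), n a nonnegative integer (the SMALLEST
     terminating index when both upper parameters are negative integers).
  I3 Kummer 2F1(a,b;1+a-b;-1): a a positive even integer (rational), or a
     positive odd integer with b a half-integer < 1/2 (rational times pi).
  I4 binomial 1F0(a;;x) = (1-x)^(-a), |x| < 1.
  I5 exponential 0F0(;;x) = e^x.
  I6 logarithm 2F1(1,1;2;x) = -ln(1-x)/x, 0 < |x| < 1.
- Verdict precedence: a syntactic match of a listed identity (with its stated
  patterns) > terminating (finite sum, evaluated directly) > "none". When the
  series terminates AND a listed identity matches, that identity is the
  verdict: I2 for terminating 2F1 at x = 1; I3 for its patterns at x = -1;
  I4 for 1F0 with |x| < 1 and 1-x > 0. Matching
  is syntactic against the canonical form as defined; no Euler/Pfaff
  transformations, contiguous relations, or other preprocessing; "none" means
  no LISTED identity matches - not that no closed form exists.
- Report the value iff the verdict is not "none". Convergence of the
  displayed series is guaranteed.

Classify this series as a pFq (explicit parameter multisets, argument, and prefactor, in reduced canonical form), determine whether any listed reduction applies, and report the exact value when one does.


Canonical form: C = -5/3 times 0F1 with upper {-}, lower {2}, x = 9/5. Verdict: none - at argument 9/5 the multisets {-} ; {2} match no listed identity.

First insight: t_0 being -5/3, the product of the first k integers (C = -5/3, x = 9/5) is k!.
Step ratio: r(k) = (9/5) * 1 / [(k+2) (k+1)] ; factor over Q: parameters, x = (9/5), and C = -5/3.


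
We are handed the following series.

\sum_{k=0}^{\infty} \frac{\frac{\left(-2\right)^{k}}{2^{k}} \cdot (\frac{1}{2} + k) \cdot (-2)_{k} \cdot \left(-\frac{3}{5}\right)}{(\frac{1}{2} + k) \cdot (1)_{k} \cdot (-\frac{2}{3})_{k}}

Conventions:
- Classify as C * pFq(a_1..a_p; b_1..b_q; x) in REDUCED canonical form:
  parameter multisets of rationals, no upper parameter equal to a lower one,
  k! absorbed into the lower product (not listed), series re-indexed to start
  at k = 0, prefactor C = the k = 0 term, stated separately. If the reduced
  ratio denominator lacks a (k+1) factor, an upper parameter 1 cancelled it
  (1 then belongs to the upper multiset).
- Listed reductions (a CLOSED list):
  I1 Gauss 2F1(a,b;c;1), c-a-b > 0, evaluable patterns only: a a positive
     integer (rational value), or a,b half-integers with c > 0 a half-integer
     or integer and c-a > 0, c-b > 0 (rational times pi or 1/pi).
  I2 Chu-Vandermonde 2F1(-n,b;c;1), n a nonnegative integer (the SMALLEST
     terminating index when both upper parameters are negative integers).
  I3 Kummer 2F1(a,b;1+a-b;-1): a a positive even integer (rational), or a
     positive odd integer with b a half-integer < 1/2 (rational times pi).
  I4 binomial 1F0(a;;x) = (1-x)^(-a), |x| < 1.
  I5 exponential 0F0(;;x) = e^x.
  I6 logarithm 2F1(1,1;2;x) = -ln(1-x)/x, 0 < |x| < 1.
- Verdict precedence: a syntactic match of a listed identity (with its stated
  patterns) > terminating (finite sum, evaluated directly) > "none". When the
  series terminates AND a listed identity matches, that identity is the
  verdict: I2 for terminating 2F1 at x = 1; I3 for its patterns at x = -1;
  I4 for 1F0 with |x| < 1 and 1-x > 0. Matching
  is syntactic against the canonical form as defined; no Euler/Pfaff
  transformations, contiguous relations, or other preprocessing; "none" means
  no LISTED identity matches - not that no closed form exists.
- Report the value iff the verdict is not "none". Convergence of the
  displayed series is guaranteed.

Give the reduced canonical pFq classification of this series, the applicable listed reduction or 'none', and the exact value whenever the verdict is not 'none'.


The series (x = -1) is 1F1: upper {-2}, lower {-\frac{2}{3}}, prefactor -\frac{3}{5}. Verdict: terminating - upper parameter -2 makes this a finite sum (last index 2), evaluated exactly. Exact value: \frac{39}{10}.

First insight: t_0 being -\frac{3}{5}, k + 1/2 divides numerator and denominator alike; C = -3/5, x = -1 after cancelling.
Adjacent-term ratio: r(k) = -1 * (k-2) / [(k-\frac{2}{3}) (k+1)] - poly over poly, x = -1 from leading terms; C = -\frac{3}{5} at k = 0.


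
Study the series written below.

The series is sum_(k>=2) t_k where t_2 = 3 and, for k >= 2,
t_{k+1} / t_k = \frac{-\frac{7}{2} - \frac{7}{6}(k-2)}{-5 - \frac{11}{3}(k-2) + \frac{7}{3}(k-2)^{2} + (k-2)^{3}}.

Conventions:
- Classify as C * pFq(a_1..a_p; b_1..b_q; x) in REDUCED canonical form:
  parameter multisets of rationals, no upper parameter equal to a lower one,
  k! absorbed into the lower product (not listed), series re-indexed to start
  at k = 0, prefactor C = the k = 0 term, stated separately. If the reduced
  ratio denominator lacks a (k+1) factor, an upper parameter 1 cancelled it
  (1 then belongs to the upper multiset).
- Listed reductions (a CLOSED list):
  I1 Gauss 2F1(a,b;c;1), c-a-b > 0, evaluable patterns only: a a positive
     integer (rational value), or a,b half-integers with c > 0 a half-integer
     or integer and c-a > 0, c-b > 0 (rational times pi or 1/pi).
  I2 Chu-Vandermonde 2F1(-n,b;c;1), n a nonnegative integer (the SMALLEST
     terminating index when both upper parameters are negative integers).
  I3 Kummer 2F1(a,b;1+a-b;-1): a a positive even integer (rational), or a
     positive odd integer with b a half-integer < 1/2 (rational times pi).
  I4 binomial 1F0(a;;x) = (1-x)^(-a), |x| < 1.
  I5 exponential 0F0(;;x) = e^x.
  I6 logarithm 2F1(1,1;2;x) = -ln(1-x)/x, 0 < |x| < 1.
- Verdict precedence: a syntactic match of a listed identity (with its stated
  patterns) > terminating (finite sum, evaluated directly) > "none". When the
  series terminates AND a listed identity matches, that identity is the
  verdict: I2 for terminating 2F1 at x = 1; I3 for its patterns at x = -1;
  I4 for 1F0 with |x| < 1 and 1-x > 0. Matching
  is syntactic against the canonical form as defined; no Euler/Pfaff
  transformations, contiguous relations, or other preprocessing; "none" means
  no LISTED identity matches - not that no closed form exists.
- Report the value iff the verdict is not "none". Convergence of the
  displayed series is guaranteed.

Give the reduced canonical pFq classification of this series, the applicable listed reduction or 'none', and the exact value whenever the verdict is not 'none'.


Classification (C = 3): 0F1 with upper {-}, lower {-\frac{5}{3}}, argument x = -\frac{7}{6}. Verdict: none here - no I1-I6 shape fits x = -\frac{7}{6} with lower {-\frac{5}{3}}.

Key observation: with t_0 = 3, the parameter 3 appears in both the upper and lower lists and cancels.
Step ratio: r(k) = -\frac{7}{6} * 1 / [(k-\frac{5}{3}) (k+1)] - rational in k. x = -\frac{7}{6}; t_0 = 3; negate the roots.


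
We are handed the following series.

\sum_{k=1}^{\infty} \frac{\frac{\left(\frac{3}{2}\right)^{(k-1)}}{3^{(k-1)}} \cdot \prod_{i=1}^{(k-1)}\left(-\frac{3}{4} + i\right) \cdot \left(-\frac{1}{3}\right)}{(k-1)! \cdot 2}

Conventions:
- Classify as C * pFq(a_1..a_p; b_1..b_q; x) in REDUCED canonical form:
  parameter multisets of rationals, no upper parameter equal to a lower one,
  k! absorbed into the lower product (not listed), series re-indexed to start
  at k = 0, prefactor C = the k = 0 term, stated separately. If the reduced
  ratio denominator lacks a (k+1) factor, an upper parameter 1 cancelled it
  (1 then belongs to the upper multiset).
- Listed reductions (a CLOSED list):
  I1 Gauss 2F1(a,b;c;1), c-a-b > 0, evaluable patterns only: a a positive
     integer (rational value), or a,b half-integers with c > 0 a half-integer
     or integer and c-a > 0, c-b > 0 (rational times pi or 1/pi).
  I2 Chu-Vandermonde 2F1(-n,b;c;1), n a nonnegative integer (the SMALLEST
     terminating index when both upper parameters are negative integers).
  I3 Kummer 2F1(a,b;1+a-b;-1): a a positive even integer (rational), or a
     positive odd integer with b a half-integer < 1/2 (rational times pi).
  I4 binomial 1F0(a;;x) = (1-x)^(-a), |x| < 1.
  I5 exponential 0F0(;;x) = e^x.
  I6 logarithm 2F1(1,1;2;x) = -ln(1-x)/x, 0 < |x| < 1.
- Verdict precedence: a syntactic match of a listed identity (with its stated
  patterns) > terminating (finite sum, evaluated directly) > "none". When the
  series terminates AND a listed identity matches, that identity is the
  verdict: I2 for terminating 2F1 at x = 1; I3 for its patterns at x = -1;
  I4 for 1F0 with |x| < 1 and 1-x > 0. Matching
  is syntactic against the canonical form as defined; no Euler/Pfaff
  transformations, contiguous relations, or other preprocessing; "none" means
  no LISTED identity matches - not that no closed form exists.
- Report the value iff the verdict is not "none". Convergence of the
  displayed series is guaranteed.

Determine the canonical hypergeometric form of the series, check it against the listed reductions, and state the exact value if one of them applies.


Structural cue: with t_0 = -\frac{1}{6}, the two k-th powers (C = -1/6, x = 1/2) combine into one argument.
Step ratio: r(k) = \frac{1}{2} * (k+\frac{1}{4}) / [(k+1)] - rational in k, leading ratio \frac{1}{2}; with t_0 = -\frac{1}{6}, classification follows.

The series (x = \frac{1}{2}) is 1F0: upper {\frac{1}{4}}, lower {-}, prefactor -\frac{1}{6}. Verdict at x = \frac{1}{2}: the binomial series (I4) matches (the 1F0 binomial series: exponent -1/4, x = \frac{1}{2}). Its exact value is \left(-\frac{1}{6}\right) \cdot \left(\frac{1}{2}\right)^{-\frac{1}{4}}.


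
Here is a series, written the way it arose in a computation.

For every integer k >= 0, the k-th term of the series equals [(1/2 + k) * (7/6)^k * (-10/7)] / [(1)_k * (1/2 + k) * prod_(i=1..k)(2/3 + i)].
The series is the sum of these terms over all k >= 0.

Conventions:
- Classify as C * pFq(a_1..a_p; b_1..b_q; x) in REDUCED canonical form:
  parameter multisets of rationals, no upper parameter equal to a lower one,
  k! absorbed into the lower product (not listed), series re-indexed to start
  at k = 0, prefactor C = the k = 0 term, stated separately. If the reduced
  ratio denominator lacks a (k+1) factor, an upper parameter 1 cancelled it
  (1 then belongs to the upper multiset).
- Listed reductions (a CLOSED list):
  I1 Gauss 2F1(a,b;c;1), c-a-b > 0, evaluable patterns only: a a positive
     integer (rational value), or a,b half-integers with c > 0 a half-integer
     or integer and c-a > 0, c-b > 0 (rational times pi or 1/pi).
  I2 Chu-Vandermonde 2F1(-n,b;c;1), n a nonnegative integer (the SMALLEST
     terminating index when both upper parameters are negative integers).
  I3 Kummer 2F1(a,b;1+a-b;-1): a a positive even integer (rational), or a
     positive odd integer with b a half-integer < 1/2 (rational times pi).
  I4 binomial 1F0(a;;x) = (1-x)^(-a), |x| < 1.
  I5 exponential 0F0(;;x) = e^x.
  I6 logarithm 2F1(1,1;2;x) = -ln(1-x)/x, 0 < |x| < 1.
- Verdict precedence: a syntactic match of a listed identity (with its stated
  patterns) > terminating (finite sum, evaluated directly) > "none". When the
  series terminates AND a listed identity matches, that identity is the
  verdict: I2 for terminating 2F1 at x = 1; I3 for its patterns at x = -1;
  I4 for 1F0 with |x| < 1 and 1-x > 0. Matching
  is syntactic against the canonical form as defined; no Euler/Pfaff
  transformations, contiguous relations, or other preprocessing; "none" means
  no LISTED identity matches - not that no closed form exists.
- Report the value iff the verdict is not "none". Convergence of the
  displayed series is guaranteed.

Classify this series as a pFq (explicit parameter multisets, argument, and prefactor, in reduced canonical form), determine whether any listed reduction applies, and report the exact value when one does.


Prefactor -10/7, argument 7/6: 0F1 with upper {-} over lower {5/3}. Verdict: no listed reduction: x = 7/6 and upper {-} fail every I1-I6 pattern.

Key step: with t_0 = -10/7, the factor k + 1/2 cancels (top and bottom), leaving prefactor -10/7.
Step ratio: r(k) = (7/6) * 1 / [(k+5/3) (k+1)] - rational; roots negated = parameters, x = (7/6), C = -10/7.


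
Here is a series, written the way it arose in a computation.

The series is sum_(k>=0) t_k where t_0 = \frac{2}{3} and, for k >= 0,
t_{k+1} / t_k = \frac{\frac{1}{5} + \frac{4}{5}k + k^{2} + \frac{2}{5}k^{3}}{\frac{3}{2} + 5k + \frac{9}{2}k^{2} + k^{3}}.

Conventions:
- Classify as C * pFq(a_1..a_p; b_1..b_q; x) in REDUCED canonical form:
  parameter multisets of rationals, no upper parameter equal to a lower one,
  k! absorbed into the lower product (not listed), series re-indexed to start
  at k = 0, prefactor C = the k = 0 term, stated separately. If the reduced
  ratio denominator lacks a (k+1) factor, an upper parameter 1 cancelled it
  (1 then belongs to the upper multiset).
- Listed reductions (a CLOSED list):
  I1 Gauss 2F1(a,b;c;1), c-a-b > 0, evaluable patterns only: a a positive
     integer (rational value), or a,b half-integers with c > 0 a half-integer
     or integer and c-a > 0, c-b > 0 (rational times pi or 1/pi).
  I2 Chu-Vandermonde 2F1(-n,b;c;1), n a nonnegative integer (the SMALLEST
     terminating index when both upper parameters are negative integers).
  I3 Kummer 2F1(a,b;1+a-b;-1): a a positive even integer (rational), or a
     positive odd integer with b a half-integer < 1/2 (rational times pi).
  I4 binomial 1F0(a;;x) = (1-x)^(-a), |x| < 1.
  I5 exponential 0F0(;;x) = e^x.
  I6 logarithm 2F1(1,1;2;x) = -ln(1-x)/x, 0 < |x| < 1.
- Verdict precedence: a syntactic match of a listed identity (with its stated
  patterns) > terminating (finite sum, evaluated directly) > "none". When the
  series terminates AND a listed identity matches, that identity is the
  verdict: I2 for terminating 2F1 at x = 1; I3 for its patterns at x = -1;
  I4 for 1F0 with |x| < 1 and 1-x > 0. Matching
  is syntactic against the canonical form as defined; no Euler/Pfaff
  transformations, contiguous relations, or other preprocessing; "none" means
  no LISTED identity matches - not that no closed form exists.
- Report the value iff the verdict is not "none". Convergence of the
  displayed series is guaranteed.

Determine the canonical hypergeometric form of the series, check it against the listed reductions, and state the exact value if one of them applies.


Prefactor \frac{2}{3}, argument \frac{2}{5}: 2F1 with upper {1, 1} over lower {3}. Verdict: none. Every listed pattern misses the 2F1 form at \frac{2}{5}, upper {1, 1}.

Key step: t_0 being \frac{2}{3}, roots of the ratio polynomials (C = 2/3, x = 2/5) are the negated parameters.
Step ratio: r(k) = \frac{2}{5} * (k+1) (k+1) / [(k+3) (k+1)] - rational in k, leading ratio \frac{2}{5}; with t_0 = \frac{2}{3}, classification follows.


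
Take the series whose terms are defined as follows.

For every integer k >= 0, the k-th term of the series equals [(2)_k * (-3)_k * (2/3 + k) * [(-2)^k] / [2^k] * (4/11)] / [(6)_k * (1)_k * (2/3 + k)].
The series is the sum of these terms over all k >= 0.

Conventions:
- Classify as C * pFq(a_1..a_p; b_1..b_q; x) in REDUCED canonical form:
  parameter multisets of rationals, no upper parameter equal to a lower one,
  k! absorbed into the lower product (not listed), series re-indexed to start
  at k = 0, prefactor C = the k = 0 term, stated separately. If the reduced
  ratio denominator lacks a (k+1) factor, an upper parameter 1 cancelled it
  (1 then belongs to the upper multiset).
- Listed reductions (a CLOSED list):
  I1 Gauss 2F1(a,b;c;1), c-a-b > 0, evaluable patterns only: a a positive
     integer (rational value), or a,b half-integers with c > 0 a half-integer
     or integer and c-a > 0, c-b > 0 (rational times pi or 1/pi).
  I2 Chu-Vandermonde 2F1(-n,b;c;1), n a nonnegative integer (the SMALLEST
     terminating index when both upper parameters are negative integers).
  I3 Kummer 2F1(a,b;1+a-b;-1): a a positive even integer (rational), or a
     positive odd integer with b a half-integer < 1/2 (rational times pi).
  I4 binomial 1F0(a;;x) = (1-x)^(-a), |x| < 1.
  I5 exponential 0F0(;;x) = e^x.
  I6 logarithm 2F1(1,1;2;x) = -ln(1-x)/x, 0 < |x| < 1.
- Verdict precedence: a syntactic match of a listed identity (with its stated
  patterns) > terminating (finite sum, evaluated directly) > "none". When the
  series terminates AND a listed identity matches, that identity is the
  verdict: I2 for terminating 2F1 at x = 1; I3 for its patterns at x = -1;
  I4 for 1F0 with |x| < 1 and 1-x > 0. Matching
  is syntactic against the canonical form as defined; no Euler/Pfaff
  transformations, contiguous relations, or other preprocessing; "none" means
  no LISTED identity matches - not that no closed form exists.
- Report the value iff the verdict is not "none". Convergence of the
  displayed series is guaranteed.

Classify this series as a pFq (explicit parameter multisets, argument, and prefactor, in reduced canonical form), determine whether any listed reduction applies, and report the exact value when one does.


The series (x = -1) is 2F1: upper {-3, 2}, lower {6}, prefactor 4/11. Verdict at x = -1: Kummer (I3) matches (x = -1; c = 6 equals 1+a-b for upper {-3, 2}: listed pattern). Value: 10/11.

Key observation: t_0 being 4/11, (1)_k (prefactor 4/11) is k! itself.
Adjacent-term ratio: r(k) = (-1) * (k-3) (k+2) / [(k+6) (k+1)] - rational in k, leading ratio (-1); with t_0 = 4/11, classification follows.


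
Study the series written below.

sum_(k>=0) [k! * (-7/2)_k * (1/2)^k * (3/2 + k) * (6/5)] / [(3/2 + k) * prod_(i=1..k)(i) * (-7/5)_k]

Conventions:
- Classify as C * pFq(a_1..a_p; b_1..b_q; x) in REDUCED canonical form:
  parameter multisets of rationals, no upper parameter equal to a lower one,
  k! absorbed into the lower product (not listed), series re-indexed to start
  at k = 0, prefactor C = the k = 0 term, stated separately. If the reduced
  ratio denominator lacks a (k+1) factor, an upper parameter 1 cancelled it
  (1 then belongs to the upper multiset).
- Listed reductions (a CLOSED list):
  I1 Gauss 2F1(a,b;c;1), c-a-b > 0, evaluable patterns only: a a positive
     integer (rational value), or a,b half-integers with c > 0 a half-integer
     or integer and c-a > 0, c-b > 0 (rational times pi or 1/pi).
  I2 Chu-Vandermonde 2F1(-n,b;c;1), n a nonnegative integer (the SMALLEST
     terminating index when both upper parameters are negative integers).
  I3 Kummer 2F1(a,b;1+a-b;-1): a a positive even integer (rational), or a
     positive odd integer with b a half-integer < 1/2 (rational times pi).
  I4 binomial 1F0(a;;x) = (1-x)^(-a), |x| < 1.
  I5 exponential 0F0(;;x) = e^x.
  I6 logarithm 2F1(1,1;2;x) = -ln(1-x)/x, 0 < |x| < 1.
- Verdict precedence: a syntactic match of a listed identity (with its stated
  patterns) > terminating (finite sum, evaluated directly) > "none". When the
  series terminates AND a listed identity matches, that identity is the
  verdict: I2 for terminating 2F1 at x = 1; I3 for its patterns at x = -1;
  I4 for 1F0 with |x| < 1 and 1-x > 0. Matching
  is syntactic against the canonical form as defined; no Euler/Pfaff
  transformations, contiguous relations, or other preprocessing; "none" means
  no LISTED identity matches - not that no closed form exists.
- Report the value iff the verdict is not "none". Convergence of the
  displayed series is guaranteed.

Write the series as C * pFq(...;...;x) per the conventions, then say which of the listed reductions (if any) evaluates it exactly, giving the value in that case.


The series (x = 1/2) is 2F1: upper {-7/2, 1}, lower {-7/5}, prefactor 6/5. Verdict: no listed reduction: x = 1/2 and upper {-7/2, 1} fail every I1-I6 pattern.

First insight: t_0 = 6/5 here, and the factorial ratio (C = 6/5, x = 1/2) (k+a-1)!/(a-1)! is a rising factorial (a)_k.
Adjacent-term ratio: r(k) = (1/2) * (k-7/2) (k+1) / [(k-7/5) (k+1)] - rational in k. x = (1/2); t_0 = 6/5; negate the roots.


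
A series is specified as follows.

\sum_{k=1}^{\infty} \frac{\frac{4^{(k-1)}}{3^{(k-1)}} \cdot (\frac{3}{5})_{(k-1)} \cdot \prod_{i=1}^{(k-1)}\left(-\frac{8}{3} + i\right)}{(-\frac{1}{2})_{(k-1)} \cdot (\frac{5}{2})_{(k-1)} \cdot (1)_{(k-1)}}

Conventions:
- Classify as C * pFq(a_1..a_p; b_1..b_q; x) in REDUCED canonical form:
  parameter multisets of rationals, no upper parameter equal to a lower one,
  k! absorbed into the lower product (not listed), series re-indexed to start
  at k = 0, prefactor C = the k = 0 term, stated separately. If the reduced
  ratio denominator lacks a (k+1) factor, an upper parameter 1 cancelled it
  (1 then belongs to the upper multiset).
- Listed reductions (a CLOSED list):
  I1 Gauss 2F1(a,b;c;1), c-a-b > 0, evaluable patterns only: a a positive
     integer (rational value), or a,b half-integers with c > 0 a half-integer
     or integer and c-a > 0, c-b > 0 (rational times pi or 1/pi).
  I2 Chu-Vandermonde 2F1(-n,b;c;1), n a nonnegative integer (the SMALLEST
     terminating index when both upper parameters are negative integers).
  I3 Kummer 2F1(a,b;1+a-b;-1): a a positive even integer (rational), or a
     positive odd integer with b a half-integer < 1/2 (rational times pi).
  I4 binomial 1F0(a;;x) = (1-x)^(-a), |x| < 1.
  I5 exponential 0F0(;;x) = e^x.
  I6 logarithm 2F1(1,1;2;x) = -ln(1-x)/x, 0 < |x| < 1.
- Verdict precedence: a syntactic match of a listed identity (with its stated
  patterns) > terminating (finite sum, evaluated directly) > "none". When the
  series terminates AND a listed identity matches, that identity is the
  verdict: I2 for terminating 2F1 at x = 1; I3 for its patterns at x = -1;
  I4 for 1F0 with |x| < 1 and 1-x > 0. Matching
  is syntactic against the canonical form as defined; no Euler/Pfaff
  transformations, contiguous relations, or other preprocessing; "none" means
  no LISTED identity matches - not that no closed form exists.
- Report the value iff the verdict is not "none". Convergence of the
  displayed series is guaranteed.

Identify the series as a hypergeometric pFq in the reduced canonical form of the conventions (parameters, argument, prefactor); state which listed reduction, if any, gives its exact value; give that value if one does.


At argument \frac{4}{3}: a 2F2 with upper {-\frac{5}{3}, \frac{3}{5}}, lower {-\frac{1}{2}, \frac{5}{2}}, scaled by C = 1. Verdict: no listed reduction: x = \frac{4}{3} and upper {-\frac{5}{3}, \frac{3}{5}} fail every I1-I6 pattern.

Structural cue: t_0 being 1, the two geometric factors (C = 1) combine into one argument.
Adjacent-term ratio: r(k) = \frac{4}{3} * (k-\frac{5}{3}) (k+\frac{3}{5}) / [(k-\frac{1}{2}) (k+\frac{5}{2}) (k+1)] - rational in k. x = \frac{4}{3}; t_0 = 1; negate the roots.


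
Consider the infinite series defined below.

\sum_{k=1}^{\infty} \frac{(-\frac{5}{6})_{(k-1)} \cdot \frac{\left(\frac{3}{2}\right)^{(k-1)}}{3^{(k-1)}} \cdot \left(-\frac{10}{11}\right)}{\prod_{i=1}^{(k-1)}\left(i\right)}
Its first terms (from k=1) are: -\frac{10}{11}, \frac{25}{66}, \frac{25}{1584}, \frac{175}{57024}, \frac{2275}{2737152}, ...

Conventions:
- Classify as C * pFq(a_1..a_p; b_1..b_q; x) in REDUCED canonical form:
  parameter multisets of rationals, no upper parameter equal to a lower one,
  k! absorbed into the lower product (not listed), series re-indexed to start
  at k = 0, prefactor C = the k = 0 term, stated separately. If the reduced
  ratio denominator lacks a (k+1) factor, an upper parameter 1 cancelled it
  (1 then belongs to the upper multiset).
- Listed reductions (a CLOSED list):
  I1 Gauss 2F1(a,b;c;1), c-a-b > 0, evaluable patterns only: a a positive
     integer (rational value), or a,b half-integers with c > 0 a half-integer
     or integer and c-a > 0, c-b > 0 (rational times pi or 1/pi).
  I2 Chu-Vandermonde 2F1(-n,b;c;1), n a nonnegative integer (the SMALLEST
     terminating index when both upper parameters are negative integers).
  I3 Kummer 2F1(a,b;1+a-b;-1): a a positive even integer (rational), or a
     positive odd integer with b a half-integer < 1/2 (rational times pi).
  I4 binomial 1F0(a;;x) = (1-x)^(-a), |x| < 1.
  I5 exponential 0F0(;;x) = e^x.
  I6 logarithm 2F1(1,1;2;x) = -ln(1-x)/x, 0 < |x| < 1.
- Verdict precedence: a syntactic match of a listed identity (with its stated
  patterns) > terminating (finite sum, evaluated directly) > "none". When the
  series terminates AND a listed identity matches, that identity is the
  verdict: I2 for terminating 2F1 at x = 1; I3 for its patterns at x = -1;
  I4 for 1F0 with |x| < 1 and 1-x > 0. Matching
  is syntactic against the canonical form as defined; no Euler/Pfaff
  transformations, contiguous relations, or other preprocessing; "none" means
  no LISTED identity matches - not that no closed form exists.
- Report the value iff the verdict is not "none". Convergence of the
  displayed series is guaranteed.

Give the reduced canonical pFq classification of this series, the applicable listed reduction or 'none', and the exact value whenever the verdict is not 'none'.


This is -\frac{10}{11} * 1F0(-\frac{5}{6}; -; \frac{1}{2}) in reduced canonical form. Verdict: binomial (I4) fires (the 1F0 binomial series: exponent 5/6, x = \frac{1}{2}). Its exact value is \left(-\frac{10}{11}\right) \cdot \left(\frac{1}{2}\right)^{\frac{5}{6}}.

Structural cue: t_0 being -\frac{10}{11}, the two k-th powers (C = -10/11, x = 1/2) combine into one argument.
Adjacent-term ratio: r(k) = \frac{1}{2} * (k-\frac{5}{6}) / [(k+1)] - rational; roots negated = parameters, x = \frac{1}{2}, C = -\frac{10}{11}.


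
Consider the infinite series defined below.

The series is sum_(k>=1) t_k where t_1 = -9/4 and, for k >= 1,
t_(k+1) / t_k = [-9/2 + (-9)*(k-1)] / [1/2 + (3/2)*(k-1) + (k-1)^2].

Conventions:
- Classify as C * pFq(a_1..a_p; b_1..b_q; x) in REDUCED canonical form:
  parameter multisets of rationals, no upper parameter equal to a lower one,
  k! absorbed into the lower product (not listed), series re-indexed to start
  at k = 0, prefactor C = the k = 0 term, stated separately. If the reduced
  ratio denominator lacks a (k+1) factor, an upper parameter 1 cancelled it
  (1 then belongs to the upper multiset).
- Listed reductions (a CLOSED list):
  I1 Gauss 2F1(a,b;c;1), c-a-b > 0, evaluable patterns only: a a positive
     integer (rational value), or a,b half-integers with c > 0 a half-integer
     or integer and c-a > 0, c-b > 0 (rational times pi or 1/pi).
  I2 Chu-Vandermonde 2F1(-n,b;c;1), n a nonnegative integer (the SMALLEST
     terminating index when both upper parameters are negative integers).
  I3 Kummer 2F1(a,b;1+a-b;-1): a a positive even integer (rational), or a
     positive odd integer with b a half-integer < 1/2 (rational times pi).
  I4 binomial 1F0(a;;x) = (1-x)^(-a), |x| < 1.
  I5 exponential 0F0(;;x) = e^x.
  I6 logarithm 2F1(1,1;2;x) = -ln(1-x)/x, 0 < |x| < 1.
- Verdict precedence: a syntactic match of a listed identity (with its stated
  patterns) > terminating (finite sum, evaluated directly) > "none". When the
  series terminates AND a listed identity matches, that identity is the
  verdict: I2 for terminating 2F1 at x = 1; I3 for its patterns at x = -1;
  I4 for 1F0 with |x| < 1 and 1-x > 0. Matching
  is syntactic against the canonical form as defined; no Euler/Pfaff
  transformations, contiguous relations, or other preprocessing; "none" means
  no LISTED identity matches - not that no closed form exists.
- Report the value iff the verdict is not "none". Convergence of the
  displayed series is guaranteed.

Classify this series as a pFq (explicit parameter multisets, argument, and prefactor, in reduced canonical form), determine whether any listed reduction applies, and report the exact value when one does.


With C = -9/4: the canonical form is 0F0(-; -; -9). Verdict (x = -9): the I5 exponential reduction applies (the 0F0 exponential series at x = -9). Its exact value is (-9/4) * e^(-9).

Key observation: from the first term -9/4: roots of the ratio polynomials (prefactor -9/4) are the negated parameters.
Term ratio: r(k) = (-9) * 1 / [(k+1)] - rational; roots negated = parameters, x = (-9), C = -9/4.


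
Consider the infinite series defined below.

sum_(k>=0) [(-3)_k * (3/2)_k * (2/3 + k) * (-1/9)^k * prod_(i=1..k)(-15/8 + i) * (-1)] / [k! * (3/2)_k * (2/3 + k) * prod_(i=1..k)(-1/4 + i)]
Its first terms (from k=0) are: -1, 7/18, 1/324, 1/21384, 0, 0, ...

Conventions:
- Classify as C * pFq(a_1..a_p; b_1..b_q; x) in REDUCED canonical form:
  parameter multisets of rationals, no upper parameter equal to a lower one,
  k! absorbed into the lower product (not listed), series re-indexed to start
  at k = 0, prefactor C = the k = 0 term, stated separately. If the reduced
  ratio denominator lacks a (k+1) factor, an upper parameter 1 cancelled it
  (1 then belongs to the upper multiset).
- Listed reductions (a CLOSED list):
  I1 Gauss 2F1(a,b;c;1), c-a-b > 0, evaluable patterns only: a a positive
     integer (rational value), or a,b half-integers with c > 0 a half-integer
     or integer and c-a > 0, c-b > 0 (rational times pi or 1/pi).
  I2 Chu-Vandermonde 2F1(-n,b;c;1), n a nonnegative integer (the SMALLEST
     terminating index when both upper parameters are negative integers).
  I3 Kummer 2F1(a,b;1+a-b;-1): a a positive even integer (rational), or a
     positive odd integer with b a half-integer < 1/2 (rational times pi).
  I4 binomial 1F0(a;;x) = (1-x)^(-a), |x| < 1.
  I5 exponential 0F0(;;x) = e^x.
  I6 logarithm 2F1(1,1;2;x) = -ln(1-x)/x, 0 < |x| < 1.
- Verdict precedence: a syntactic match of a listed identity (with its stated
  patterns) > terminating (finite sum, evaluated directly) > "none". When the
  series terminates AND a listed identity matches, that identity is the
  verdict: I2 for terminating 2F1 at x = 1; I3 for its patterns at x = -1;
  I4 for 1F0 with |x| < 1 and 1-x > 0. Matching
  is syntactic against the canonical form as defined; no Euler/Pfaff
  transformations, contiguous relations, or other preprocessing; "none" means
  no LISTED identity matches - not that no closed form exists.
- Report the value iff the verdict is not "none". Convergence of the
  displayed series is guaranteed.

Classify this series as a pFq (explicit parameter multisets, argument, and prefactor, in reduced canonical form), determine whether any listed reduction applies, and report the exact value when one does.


At argument -1/9: a 2F1 with upper {-3, -7/8}, lower {3/4}, scaled by C = -1. Verdict: terminating. With -3 upstairs the series is a 4-term polynomial sum; evaluated term by term. Hence: -13001/21384.

Key step: x = (-1/9) and the lower running product (prefactor -1) is a rising factorial.
Adjacent-term ratio: r(k) = (-1/9) * (k-3) (k-7/8) / [(k+3/4) (k+1)] - poly over poly, x = (-1/9) from leading terms; C = -1 at k = 0.
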